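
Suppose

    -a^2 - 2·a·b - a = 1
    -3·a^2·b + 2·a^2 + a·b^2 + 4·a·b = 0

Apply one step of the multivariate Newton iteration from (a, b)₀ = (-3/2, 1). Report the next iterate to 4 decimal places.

At (-3/2, 1): F = (1.2500, -9.7500).
Jacobian J = [[-2·a - 2·b - 1, -2·a], [-6·a·b + 4·a + b^2 + 4·b, -3·a^2 + 2·a·b + 4·a]].
At the point, J = [[0.0000, 3.0000], [8.0000, -15.7500]] (det J = -24.0000).
Solving J·Δ = −F gives Δ = (0.3984, -0.4167).
Then the next iterate is (a, b)₁ = (-1.1016, 0.5833).

(-1.1016, 0.5833)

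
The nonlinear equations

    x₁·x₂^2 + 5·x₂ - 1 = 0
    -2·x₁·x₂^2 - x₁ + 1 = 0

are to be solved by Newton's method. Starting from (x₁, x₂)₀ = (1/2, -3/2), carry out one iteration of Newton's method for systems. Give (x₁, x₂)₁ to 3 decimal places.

(1.115, 0.212)

At (1/2, -3/2): F = (-7.375, -1.750).
Jacobian J = [[x₂^2, 2·x₁·x₂ + 5], [-2·x₂^2 - 1, -4·x₁·x₂]].
At the point, J = [[2.250, 3.500], [-5.500, 3.000]] (det J = 26.000).
Solving J·Δ = −F gives Δ = (0.615, 1.712).
Then the next iterate is (x₁, x₂)₁ = (1.115, 0.212).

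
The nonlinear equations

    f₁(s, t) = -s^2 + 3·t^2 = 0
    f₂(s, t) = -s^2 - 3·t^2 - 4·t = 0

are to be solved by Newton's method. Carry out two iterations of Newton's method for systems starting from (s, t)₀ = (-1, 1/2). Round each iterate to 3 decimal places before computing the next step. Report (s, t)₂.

(-0.108, 0.023)

At (-1, 1/2): F = (-0.250, -3.750).
Jacobian J = [[-2·s, 6·t], [-2·s, -6·t - 4]].
At the point, J = [[2.000, 3.000], [2.000, -7.000]] (det J = -20.000).
Solving J·Δ = −F gives Δ = (0.650, -0.350).
Then the next iterate is (s, t)₁ = (-0.350, 0.150).
Round to (-0.350, 0.150) and repeat: F = (-0.055, -0.790), J = [[0.700, 0.900], [0.700, -4.900]].
Δ = (0.242, -0.127), so (s, t)₂ = (-0.108, 0.023).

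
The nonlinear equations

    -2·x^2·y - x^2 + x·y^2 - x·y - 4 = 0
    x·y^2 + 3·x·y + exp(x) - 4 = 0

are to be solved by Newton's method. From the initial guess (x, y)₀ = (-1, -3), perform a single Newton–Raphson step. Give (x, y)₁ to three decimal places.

(2.567, -2.227)

At (-1, -3): F = (-11.000, -3.63212).
Jacobian J = [[-4·x·y - 2·x + y^2 - y, -2·x^2 + 2·x·y - x], [y^2 + 3·y + exp(x), 2·x·y + 3·x]].
At the point, J = [[2.000, 5.000], [0.36788, 3.000]] (det J = 4.16060).
Solving J·Δ = −F gives Δ = (3.567, 0.773).
Then the next iterate is (x, y)₁ = (2.567, -2.227).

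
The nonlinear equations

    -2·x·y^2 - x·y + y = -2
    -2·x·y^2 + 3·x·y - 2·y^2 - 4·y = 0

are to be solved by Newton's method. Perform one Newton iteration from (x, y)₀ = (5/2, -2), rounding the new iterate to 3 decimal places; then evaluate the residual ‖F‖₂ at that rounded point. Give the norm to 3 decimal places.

0.000

At (5/2, -2): F = (-15.000, -35.000).
Jacobian J = [[-2·y^2 - y, -4·x·y - x + 1], [-2·y^2 + 3·y, -4·x·y + 3·x - 4·y - 4]].
At the point, J = [[-6.000, 18.500], [-14.000, 31.500]] (det J = 70.000).
Solving J·Δ = −F gives Δ = (-2.500, 0.000).
Then the next iterate is (x, y)₁ = (0.000, -2.000).
Re-evaluating at (0.000, -2.000): F = (0.000, 0.000), so ‖F‖₂ = 0.000.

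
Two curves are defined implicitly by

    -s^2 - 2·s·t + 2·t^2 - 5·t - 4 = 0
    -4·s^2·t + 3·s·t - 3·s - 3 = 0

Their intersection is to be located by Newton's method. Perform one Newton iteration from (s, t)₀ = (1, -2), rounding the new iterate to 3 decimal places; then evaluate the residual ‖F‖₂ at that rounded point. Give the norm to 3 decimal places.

At (1, -2): F = (17.000, -4.000).
Jacobian J = [[-2·s - 2·t, -2·s + 4·t - 5], [-8·s·t + 3·t - 3, -4·s^2 + 3·s]].
At the point, J = [[2.000, -15.000], [7.000, -1.000]] (det J = 103.000).
Solving J·Δ = −F gives Δ = (0.748, 1.233).
Then the next iterate is (s, t)₁ = (1.748, -0.767).
Re-evaluating at (1.748, -0.767): F = (0.63751, -2.89186), so ‖F‖₂ = 2.961.

2.961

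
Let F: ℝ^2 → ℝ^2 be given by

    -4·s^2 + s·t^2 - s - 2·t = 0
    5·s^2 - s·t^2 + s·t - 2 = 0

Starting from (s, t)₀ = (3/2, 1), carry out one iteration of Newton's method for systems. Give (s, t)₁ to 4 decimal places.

(-0.9167, -17.0000)

At (3/2, 1): F = (-11.0000, 9.2500).
Jacobian J = [[-8·s + t^2 - 1, 2·s·t - 2], [10·s - t^2 + t, -2·s·t + s]].
At the point, J = [[-12.0000, 1.0000], [15.0000, -1.5000]] (det J = 3.0000).
Solving J·Δ = −F gives Δ = (-2.4167, -18.0000).
Then the next iterate is (s, t)₁ = (-0.9167, -17.0000).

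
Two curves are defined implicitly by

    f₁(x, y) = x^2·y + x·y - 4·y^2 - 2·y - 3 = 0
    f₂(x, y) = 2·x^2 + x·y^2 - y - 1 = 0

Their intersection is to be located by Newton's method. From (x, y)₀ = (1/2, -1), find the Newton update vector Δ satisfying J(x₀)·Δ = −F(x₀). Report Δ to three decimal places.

(0.292, 0.938)

At (1/2, -1): F = (-5.750, 1.000).
Jacobian J = [[2·x·y + y, x^2 + x - 8·y - 2], [4·x + y^2, 2·x·y - 1]].
At the point, J = [[-2.000, 6.750], [3.000, -2.000]] (det J = -16.250).
Solving J·Δ = −F gives Δ = (0.292, 0.938).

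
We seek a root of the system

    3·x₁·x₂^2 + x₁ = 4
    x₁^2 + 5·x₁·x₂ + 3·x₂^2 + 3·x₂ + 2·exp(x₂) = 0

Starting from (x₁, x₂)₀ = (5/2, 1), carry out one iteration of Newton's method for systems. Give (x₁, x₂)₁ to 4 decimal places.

(-4.3912, 2.4377)

At (5/2, 1): F = (6.0000, 30.186564).
Jacobian J = [[3·x₂^2 + 1, 6·x₁·x₂], [2·x₁ + 5·x₂, 5·x₁ + 6·x₂ + 2·exp(x₂) + 3]].
At the point, J = [[4.0000, 15.0000], [10.0000, 26.936564]] (det J = -42.253745).
Solving J·Δ = −F gives Δ = (-6.8912, 1.4377).
Then the next iterate is (x₁, x₂)₁ = (-4.3912, 2.4377).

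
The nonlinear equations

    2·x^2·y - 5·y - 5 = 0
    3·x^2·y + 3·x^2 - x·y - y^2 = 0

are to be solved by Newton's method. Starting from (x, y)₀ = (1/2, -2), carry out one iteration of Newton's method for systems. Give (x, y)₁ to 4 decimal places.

(0.5058, -1.1163)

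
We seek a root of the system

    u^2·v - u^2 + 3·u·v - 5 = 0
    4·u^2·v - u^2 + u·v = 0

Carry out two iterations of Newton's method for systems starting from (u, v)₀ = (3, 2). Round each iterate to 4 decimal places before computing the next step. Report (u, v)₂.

At (3, 2): F = (22.0000, 69.0000).
Jacobian J = [[2·u·v - 2·u + 3·v, u^2 + 3·u], [8·u·v - 2·u + v, 4·u^2 + u]].
At the point, J = [[12.0000, 18.0000], [44.0000, 39.0000]] (det J = -324.0000).
Solving J·Δ = −F gives Δ = (-1.1852, -0.4321).
Then the next iterate is (u, v)₁ = (1.8148, 1.5679).
Round to (1.8148, 1.5679) and repeat: F = (5.406653, 20.207434), J = [[6.764950, 8.737899], [20.701699, 14.988796]].
Δ = (-1.2018, 0.3117), so (u, v)₂ = (0.6130, 1.8796).

(0.6130, 1.8796)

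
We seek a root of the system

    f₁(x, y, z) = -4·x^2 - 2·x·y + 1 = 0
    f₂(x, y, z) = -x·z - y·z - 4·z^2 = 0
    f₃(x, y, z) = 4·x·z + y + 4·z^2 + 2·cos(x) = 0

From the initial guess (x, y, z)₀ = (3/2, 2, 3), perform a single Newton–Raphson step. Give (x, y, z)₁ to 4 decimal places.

(0.6503, 1.8652, 1.4165)

At (3/2, 2, 3): F = (-14.0000, -46.5000, 56.141474).
Jacobian J = [[-8·x - 2·y, -2·x, 0], [-z, -z, -x - y - 8·z], [4·z - 2·sin(x), 1, 4·x + 8·z]].
At the point, J = [[-16.0000, -3.0000, 0.0000], [-3.0000, -3.0000, -27.5000], [10.005010, 1.0000, 30.0000]] (det J = 1555.413327).
Solving J·Δ = −F gives Δ = (-0.8497, -0.1348, -1.5835).
Then the next iterate is (x, y, z)₁ = (0.6503, 1.8652, 1.4165).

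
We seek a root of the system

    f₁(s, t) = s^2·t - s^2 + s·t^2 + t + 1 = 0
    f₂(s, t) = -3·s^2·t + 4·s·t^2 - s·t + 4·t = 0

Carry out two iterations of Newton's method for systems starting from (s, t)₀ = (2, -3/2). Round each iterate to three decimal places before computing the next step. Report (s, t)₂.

(0.751, -1.069)

At (2, -3/2): F = (-6.000, 33.000).
Jacobian J = [[2·s·t - 2·s + t^2, s^2 + 2·s·t + 1], [-6·s·t + 4·t^2 - t, -3·s^2 + 8·s·t - s + 4]].
At the point, J = [[-7.750, -1.000], [28.500, -34.000]] (det J = 292.000).
Solving J·Δ = −F gives Δ = (-0.812, 0.290).
Then the next iterate is (s, t)₁ = (1.188, -1.210).
Round to (1.188, -1.210) and repeat: F = (-1.58972, 8.67806), J = [[-3.78686, -0.46362], [15.69128, -12.92187]].
Δ = (-0.437, 0.141), so (s, t)₂ = (0.751, -1.069).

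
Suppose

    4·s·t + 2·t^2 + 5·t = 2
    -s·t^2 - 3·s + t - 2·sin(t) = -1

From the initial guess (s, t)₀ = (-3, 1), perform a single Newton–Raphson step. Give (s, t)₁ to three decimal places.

At (-3, 1): F = (-7.000, 12.31706).
Jacobian J = [[4·t, 4·s + 4·t + 5], [-t^2 - 3, -2·s·t - 2·cos(t) + 1]].
At the point, J = [[4.000, -3.000], [-4.000, 5.91940]] (det J = 11.67758).
Solving J·Δ = −F gives Δ = (0.384, -1.821).
Then the next iterate is (s, t)₁ = (-2.616, -0.821).

(-2.616, -0.821)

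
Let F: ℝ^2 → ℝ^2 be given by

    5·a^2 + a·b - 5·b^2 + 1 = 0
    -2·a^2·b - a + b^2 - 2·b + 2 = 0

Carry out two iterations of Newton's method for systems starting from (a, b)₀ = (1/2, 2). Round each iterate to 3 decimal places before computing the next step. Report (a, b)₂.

(0.521, 0.783)

At (1/2, 2): F = (-16.750, 0.500).
Jacobian J = [[10·a + b, a - 10·b], [-4·a·b - 1, -2·a^2 + 2·b - 2]].
At the point, J = [[7.000, -19.500], [-5.000, 1.500]] (det J = -87.000).
Solving J·Δ = −F gives Δ = (-0.177, -0.922).
Then the next iterate is (a, b)₁ = (0.323, 1.078).
Round to (0.323, 1.078) and repeat: F = (-3.94058, 0.45815), J = [[4.308, -10.457], [-2.39278, -0.05266]].
Δ = (0.198, -0.295), so (a, b)₂ = (0.521, 0.783).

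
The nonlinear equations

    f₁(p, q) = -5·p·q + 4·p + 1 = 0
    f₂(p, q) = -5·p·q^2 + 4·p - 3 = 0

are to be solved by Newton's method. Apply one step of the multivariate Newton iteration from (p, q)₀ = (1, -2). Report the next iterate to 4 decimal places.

(-0.0250, -1.8700)

At (1, -2): F = (15.0000, -19.0000).
Jacobian J = [[-5·q + 4, -5·p], [-5·q^2 + 4, -10·p·q]].
At the point, J = [[14.0000, -5.0000], [-16.0000, 20.0000]] (det J = 200.0000).
Solving J·Δ = −F gives Δ = (-1.0250, 0.1300).
Then the next iterate is (p, q)₁ = (-0.0250, -1.8700).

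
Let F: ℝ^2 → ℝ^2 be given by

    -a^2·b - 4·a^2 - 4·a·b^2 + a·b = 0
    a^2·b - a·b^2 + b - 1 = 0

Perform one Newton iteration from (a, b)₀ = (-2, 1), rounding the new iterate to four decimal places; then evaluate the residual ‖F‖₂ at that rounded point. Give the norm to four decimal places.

At (-2, 1): F = (-14.0000, 6.0000).
Jacobian J = [[-2·a·b - 8·a - 4·b^2 + b, -a^2 - 8·a·b + a], [2·a·b - b^2, a^2 - 2·a·b + 1]].
At the point, J = [[17.0000, 10.0000], [-5.0000, 9.0000]] (det J = 203.0000).
Solving J·Δ = −F gives Δ = (0.9163, -0.1576).
Then the next iterate is (a, b)₁ = (-1.0837, 0.8424).
Re-evaluating at (-1.0837, 0.8424): F = (-3.523713, 1.600754), so ‖F‖₂ = 3.8703.

3.8703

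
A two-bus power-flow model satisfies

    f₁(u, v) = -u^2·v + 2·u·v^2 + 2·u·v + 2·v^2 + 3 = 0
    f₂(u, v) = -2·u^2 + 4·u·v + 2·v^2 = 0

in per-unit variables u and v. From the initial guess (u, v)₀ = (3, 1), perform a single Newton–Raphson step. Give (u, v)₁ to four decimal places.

(0.5000, 0.0000)

At (3, 1): F = (8.0000, -4.0000).
Jacobian J = [[-2·u·v + 2·v^2 + 2·v, -u^2 + 4·u·v + 2·u + 4·v], [-4·u + 4·v, 4·u + 4·v]].
At the point, J = [[-2.0000, 13.0000], [-8.0000, 16.0000]] (det J = 72.0000).
Solving J·Δ = −F gives Δ = (-2.5000, -1.0000).
Then the next iterate is (u, v)₁ = (0.5000, 0.0000).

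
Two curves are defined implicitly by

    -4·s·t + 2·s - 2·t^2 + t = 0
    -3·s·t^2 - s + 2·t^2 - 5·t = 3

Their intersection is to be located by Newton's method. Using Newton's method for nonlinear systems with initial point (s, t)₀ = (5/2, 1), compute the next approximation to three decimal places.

(-3.100, 1.400)

At (5/2, 1): F = (-6.000, -16.000).
Jacobian J = [[-4·t + 2, -4·s - 4·t + 1], [-3·t^2 - 1, -6·s·t + 4·t - 5]].
At the point, J = [[-2.000, -13.000], [-4.000, -16.000]] (det J = -20.000).
Solving J·Δ = −F gives Δ = (-5.600, 0.400).
Then the next iterate is (s, t)₁ = (-3.100, 1.400).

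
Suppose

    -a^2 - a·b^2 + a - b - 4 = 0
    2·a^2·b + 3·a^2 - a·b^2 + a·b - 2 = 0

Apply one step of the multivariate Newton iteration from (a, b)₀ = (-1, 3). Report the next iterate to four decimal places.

(-0.1667, 4.0000)

At (-1, 3): F = (0.0000, 13.0000).
Jacobian J = [[-2·a - b^2 + 1, -2·a·b - 1], [4·a·b + 6·a - b^2 + b, 2·a^2 - 2·a·b + a]].
At the point, J = [[-6.0000, 5.0000], [-24.0000, 7.0000]] (det J = 78.0000).
Solving J·Δ = −F gives Δ = (0.8333, 1.0000).
Then the next iterate is (a, b)₁ = (-0.1667, 4.0000).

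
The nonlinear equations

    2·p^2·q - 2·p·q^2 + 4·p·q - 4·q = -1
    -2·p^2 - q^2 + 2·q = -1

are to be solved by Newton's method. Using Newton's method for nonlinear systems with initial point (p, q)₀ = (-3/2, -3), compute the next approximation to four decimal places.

At (-3/2, -3): F = (44.5000, -18.5000).
Jacobian J = [[4·p·q - 2·q^2 + 4·q, 2·p^2 - 4·p·q + 4·p - 4], [-4·p, -2·q + 2]].
At the point, J = [[-12.0000, -23.5000], [6.0000, 8.0000]] (det J = 45.0000).
Solving J·Δ = −F gives Δ = (1.7500, 1.0000).
Then the next iterate is (p, q)₁ = (0.2500, -2.0000).

(0.2500, -2.0000)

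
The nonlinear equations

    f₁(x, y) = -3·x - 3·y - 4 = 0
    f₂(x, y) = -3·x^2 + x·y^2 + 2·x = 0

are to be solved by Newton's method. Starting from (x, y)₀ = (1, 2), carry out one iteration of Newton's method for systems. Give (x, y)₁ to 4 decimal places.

(-2.5833, 1.2500)

At (1, 2): F = (-13.0000, 3.0000).
Jacobian J = [[-3, -3], [-6·x + y^2 + 2, 2·x·y]].
At the point, J = [[-3.0000, -3.0000], [0.0000, 4.0000]] (det J = -12.0000).
Solving J·Δ = −F gives Δ = (-3.5833, -0.7500).
Then the next iterate is (x, y)₁ = (-2.5833, 1.2500).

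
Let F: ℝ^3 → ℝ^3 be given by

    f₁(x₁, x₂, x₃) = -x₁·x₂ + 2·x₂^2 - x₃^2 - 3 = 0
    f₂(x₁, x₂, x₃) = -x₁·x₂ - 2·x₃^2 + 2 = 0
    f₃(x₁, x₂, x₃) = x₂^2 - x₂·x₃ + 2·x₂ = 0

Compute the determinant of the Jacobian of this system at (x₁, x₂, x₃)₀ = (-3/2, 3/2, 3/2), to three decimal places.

-29.250

J = [[-x₂, -x₁ + 4·x₂, -2·x₃], [-x₂, -x₁, -4·x₃], [0, 2·x₂ - x₃ + 2, -x₂]].
At the point, J = [[-1.500, 7.500, -3.000], [-1.500, 1.500, -6.000], [0.000, 3.500, -1.500]].
det J = -29.250.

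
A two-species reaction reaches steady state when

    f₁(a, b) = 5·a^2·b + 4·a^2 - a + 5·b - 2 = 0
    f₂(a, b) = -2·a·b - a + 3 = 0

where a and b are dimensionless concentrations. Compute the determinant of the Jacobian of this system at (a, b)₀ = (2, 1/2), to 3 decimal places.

J = [[10·a·b + 8·a - 1, 5·a^2 + 5], [-2·b - 1, -2·a]].
At the point, J = [[25.000, 25.000], [-2.000, -4.000]].
det J = -50.000.

-50.000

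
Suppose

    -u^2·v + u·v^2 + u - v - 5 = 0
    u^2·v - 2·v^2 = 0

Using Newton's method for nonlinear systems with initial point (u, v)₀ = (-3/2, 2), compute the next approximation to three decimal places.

(-0.853, 0.716)

At (-3/2, 2): F = (-19.000, -3.500).
Jacobian J = [[-2·u·v + v^2 + 1, -u^2 + 2·u·v - 1], [2·u·v, u^2 - 4·v]].
At the point, J = [[11.000, -9.250], [-6.000, -5.750]] (det J = -118.750).
Solving J·Δ = −F gives Δ = (0.647, -1.284).
Then the next iterate is (u, v)₁ = (-0.853, 0.716).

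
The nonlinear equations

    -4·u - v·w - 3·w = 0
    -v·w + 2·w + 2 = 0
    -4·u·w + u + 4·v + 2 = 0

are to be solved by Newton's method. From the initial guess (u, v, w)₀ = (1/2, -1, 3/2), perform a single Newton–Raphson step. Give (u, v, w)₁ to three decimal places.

At (1/2, -1, 3/2): F = (-5.000, 6.500, -4.500).
Jacobian J = [[-4, -w, -v - 3], [0, -w, -v + 2], [-4·w + 1, 4, -4·u]].
At the point, J = [[-4.000, -1.500, -2.000], [0.000, -1.500, 3.000], [-5.000, 4.000, -2.000]] (det J = 73.500).
Solving J·Δ = −F gives Δ = (-0.099, -0.109, -2.221).
Then the next iterate is (u, v, w)₁ = (0.401, -1.109, -0.721).

(0.401, -1.109, -0.721)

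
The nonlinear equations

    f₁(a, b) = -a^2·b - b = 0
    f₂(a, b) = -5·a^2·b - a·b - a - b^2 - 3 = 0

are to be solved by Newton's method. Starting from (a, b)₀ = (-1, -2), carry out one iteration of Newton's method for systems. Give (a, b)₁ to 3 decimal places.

(-0.895, -0.211)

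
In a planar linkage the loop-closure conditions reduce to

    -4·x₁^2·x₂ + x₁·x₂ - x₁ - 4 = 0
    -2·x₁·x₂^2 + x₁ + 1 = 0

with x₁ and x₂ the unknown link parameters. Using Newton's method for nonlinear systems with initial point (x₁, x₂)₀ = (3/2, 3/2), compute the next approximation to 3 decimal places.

(0.594, 1.380)

At (3/2, 3/2): F = (-16.750, -4.250).
Jacobian J = [[-8·x₁·x₂ + x₂ - 1, -4·x₁^2 + x₁], [-2·x₂^2 + 1, -4·x₁·x₂]].
At the point, J = [[-17.500, -7.500], [-3.500, -9.000]] (det J = 131.250).
Solving J·Δ = −F gives Δ = (-0.906, -0.120).
Then the next iterate is (x₁, x₂)₁ = (0.594, 1.380).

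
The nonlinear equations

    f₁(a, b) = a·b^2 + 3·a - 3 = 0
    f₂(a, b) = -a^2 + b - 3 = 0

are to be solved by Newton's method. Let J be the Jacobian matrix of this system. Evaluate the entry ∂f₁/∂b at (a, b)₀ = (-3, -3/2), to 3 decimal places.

∂f₁/∂b = 2·a·b.
At (-3, -3/2) this is 9.000.

9.000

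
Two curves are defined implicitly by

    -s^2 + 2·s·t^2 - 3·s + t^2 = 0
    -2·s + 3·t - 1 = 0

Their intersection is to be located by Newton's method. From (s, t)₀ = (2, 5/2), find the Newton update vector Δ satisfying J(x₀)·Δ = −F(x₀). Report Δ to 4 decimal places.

(-0.0188, -0.8459)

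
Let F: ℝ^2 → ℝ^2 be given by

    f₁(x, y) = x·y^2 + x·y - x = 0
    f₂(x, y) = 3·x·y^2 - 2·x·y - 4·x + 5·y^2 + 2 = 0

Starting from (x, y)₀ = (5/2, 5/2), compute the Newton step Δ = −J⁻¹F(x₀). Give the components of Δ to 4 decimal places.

(-0.8340, -0.8608)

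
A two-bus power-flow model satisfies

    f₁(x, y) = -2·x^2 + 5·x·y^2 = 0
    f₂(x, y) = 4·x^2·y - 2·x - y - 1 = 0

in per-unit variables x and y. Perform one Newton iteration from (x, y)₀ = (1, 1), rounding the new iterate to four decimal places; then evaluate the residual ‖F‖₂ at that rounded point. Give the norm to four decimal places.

0.3319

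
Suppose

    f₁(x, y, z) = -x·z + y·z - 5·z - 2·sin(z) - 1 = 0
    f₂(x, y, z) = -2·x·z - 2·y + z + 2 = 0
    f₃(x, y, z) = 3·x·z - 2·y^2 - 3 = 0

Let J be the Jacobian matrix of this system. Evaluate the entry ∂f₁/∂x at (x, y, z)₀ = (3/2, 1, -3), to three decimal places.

3.000

∂f₁/∂x = -z.
At (3/2, 1, -3) this is 3.000.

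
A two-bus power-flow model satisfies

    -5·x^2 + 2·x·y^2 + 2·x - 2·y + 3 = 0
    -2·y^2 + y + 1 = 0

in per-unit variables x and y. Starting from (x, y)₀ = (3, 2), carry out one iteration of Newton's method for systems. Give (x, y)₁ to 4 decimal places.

At (3, 2): F = (-16.0000, -5.0000).
Jacobian J = [[-10·x + 2·y^2 + 2, 4·x·y - 2], [0, -4·y + 1]].
At the point, J = [[-20.0000, 22.0000], [0.0000, -7.0000]] (det J = 140.0000).
Solving J·Δ = −F gives Δ = (-1.5857, -0.7143).
Then the next iterate is (x, y)₁ = (1.4143, 1.2857).

(1.4143, 1.2857)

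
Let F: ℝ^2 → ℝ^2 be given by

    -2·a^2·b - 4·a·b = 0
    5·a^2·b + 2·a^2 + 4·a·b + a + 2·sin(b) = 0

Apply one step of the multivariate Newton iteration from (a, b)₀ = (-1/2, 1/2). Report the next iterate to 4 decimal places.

(-0.4021, 0.0653)

At (-1/2, 1/2): F = (0.7500, 0.583851).
Jacobian J = [[-4·a·b - 4·b, -2·a^2 - 4·a], [10·a·b + 4·a + 4·b + 1, 5·a^2 + 4·a + 2·cos(b)]].
At the point, J = [[-1.0000, 1.5000], [-1.5000, 1.005165]] (det J = 1.244835).
Solving J·Δ = −F gives Δ = (0.0979, -0.4347).
Then the next iterate is (a, b)₁ = (-0.4021, 0.0653).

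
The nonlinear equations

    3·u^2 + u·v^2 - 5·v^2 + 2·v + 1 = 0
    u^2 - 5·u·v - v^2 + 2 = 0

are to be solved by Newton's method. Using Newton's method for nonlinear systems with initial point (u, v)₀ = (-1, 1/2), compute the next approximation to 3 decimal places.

At (-1, 1/2): F = (3.500, 5.250).
Jacobian J = [[6·u + v^2, 2·u·v - 10·v + 2], [2·u - 5·v, -5·u - 2·v]].
At the point, J = [[-5.750, -4.000], [-4.500, 4.000]] (det J = -41.000).
Solving J·Δ = −F gives Δ = (0.854, -0.352).
Then the next iterate is (u, v)₁ = (-0.146, 0.148).

(-0.146, 0.148)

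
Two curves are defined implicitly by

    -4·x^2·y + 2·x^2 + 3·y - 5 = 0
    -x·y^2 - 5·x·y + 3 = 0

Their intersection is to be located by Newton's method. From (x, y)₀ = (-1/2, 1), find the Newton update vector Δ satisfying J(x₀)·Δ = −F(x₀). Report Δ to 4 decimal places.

At (-1/2, 1): F = (-2.5000, 6.0000).
Jacobian J = [[-8·x·y + 4·x, -4·x^2 + 3], [-y^2 - 5·y, -2·x·y - 5·x]].
At the point, J = [[2.0000, 2.0000], [-6.0000, 3.5000]] (det J = 19.0000).
Solving J·Δ = −F gives Δ = (1.0921, 0.1579).

(1.0921, 0.1579)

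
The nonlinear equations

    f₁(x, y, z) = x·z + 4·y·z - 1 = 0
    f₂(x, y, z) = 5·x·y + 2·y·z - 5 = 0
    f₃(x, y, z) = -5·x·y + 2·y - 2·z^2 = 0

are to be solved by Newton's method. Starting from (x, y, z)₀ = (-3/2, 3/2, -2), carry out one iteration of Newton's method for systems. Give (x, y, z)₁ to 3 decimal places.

At (-3/2, 3/2, -2): F = (-10.000, -22.250, 6.250).
Jacobian J = [[z, 4·z, x + 4·y], [5·y, 5·x + 2·z, 2·y], [-5·y, -5·x + 2, -4·z]].
At the point, J = [[-2.000, -8.000, 4.500], [7.500, -11.500, 3.000], [-7.500, 9.500, 8.000]] (det J = 833.500).
Solving J·Δ = −F gives Δ = (1.196, -0.814, 1.307).
Then the next iterate is (x, y, z)₁ = (-0.304, 0.686, -0.693).

(-0.304, 0.686, -0.693)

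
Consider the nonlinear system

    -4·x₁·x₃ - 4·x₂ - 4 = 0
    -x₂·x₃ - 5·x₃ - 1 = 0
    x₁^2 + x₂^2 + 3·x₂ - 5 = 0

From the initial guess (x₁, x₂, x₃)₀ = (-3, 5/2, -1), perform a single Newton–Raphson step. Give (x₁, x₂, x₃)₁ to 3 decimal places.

At (-3, 5/2, -1): F = (-26.000, 6.500, 17.750).
Jacobian J = [[-4·x₃, -4, -4·x₁], [0, -x₃, -x₂ - 5], [2·x₁, 2·x₂ + 3, 0]].
At the point, J = [[4.000, -4.000, 12.000], [0.000, 1.000, -7.500], [-6.000, 8.000, 0.000]] (det J = 132.000).
Solving J·Δ = −F gives Δ = (4.670, 1.284, 1.038).
Then the next iterate is (x₁, x₂, x₃)₁ = (1.670, 3.784, 0.038).

(1.670, 3.784, 0.038)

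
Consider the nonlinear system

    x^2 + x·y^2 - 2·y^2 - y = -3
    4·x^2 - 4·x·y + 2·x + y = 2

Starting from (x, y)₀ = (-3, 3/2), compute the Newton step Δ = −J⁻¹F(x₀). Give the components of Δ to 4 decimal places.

At (-3, 3/2): F = (-0.7500, 47.5000).
Jacobian J = [[2·x + y^2, 2·x·y - 4·y - 1], [8·x - 4·y + 2, -4·x + 1]].
At the point, J = [[-3.7500, -16.0000], [-28.0000, 13.0000]] (det J = -496.7500).
Solving J·Δ = −F gives Δ = (1.5103, -0.4009).

(1.5103, -0.4009)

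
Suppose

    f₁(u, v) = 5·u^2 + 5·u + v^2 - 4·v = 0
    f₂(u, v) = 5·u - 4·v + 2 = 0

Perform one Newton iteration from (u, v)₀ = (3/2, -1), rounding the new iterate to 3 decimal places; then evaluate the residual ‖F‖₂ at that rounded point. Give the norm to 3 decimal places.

9.543

At (3/2, -1): F = (23.750, 13.500).
Jacobian J = [[10·u + 5, 2·v - 4], [5, -4]].
At the point, J = [[20.000, -6.000], [5.000, -4.000]] (det J = -50.000).
Solving J·Δ = −F gives Δ = (-0.280, 3.025).
Then the next iterate is (u, v)₁ = (1.220, 2.025).
Re-evaluating at (1.220, 2.025): F = (9.54262, 0.000), so ‖F‖₂ = 9.543.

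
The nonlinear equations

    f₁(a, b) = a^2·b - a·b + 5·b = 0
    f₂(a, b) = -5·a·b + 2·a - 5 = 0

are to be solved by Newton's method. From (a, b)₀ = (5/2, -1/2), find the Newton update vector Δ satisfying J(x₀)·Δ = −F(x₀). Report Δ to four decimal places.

(0.0000, 0.5000)

At (5/2, -1/2): F = (-4.3750, 6.2500).
Jacobian J = [[2·a·b - b, a^2 - a + 5], [-5·b + 2, -5·a]].
At the point, J = [[-2.0000, 8.7500], [4.5000, -12.5000]] (det J = -14.3750).
Solving J·Δ = −F gives Δ = (0.0000, 0.5000).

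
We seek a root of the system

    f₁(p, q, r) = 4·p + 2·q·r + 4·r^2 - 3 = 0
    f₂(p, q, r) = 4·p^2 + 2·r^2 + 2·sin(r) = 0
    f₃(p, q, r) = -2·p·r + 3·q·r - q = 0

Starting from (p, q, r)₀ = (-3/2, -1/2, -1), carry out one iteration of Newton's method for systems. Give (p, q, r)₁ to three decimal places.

(-0.696, -0.390, -1.112)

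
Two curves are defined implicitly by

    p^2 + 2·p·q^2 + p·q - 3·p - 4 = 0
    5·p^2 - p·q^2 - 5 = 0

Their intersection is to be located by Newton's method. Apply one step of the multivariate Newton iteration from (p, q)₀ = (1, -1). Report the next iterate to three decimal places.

At (1, -1): F = (-5.000, -1.000).
Jacobian J = [[2·p + 2·q^2 + q - 3, 4·p·q + p], [10·p - q^2, -2·p·q]].
At the point, J = [[0.000, -3.000], [9.000, 2.000]] (det J = 27.000).
Solving J·Δ = −F gives Δ = (0.481, -1.667).
Then the next iterate is (p, q)₁ = (1.481, -2.667).

(1.481, -2.667)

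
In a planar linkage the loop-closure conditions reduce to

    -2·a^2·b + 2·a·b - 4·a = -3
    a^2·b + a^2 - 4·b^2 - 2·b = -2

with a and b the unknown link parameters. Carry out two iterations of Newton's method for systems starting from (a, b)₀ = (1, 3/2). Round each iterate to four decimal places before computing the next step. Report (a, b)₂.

At (1, 3/2): F = (-1.0000, -7.5000).
Jacobian J = [[-4·a·b + 2·b - 4, -2·a^2 + 2·a], [2·a·b + 2·a, a^2 - 8·b - 2]].
At the point, J = [[-7.0000, 0.0000], [5.0000, -13.0000]] (det J = 91.0000).
Solving J·Δ = −F gives Δ = (-0.1429, -0.6319).
Then the next iterate is (a, b)₁ = (0.8571, 0.8681).
Round to (0.8571, 0.8681) and repeat: F = (-0.215751, -1.378246), J = [[-5.239994, 0.244959], [3.202297, -8.210180]].
Δ = (-0.0499, -0.1873), so (a, b)₂ = (0.8072, 0.6808).

(0.8072, 0.6808)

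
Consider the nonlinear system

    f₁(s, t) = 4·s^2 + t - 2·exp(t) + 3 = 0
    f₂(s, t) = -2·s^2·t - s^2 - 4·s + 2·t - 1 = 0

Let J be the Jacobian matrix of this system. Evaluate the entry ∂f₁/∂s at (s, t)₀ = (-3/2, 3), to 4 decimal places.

-12.0000

∂f₁/∂s = 8·s.
At (-3/2, 3) this is -12.0000.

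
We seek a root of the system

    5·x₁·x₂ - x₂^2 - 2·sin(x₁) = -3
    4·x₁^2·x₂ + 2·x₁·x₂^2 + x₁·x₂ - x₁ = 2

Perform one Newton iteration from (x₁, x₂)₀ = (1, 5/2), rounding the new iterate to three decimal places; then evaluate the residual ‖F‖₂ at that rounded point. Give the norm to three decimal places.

At (1, 5/2): F = (7.56706, 22.000).
Jacobian J = [[5·x₂ - 2·cos(x₁), 5·x₁ - 2·x₂], [8·x₁·x₂ + 2·x₂^2 + x₂ - 1, 4·x₁^2 + 4·x₁·x₂ + x₁]].
At the point, J = [[11.41940, 0.000], [34.000, 15.000]] (det J = 171.29093).
Solving J·Δ = −F gives Δ = (-0.663, 0.035).
Then the next iterate is (x₁, x₂)₁ = (0.337, 2.535).
Re-evaluating at (0.337, 2.535): F = (0.18394, 4.00016), so ‖F‖₂ = 4.004.

4.004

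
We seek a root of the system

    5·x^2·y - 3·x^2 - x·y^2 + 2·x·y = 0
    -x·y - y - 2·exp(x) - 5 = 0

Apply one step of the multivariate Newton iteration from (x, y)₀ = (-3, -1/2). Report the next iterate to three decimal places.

At (-3, -1/2): F = (-45.750, -6.09957).
Jacobian J = [[10·x·y - 6·x - y^2 + 2·y, 5·x^2 - 2·x·y + 2·x], [-y - 2·exp(x), -x - 1]].
At the point, J = [[31.750, 36.000], [0.40043, 2.000]] (det J = 49.08467).
Solving J·Δ = −F gives Δ = (-2.609, 3.572).
Then the next iterate is (x, y)₁ = (-5.609, 3.072).

(-5.609, 3.072)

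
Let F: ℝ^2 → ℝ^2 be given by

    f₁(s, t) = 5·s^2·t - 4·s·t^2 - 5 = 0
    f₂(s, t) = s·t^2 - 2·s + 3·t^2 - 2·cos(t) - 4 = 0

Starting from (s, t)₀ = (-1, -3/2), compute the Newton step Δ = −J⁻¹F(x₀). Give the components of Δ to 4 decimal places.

(0.9626, 0.3251)

At (-1, -3/2): F = (-3.5000, 2.358526).
Jacobian J = [[10·s·t - 4·t^2, 5·s^2 - 8·s·t], [t^2 - 2, 2·s·t + 6·t + 2·sin(t)]].
At the point, J = [[6.0000, -7.0000], [0.2500, -7.994990]] (det J = -46.219940).
Solving J·Δ = −F gives Δ = (0.9626, 0.3251).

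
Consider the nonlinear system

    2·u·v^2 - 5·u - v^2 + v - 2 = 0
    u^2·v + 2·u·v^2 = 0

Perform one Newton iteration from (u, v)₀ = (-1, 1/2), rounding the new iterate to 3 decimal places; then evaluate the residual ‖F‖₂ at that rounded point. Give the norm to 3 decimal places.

At (-1, 1/2): F = (2.750, 0.000).
Jacobian J = [[2·v^2 - 5, 4·u·v - 2·v + 1], [2·u·v + 2·v^2, u^2 + 4·u·v]].
At the point, J = [[-4.500, -2.000], [-0.500, -1.000]] (det J = 3.500).
Solving J·Δ = −F gives Δ = (0.786, -0.393).
Then the next iterate is (u, v)₁ = (-0.214, 0.107).
Re-evaluating at (-0.214, 0.107): F = (-0.83935, 0.000), so ‖F‖₂ = 0.839.

0.839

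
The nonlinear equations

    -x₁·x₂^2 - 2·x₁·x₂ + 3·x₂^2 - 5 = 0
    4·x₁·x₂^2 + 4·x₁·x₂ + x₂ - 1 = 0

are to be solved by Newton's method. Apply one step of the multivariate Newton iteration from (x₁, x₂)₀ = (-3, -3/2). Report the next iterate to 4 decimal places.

At (-3, -3/2): F = (-0.5000, -11.5000).
Jacobian J = [[-x₂^2 - 2·x₂, -2·x₁·x₂ - 2·x₁ + 6·x₂], [4·x₂^2 + 4·x₂, 8·x₁·x₂ + 4·x₁ + 1]].
At the point, J = [[0.7500, -12.0000], [3.0000, 25.0000]] (det J = 54.7500).
Solving J·Δ = −F gives Δ = (2.7489, 0.1301).
Then the next iterate is (x₁, x₂)₁ = (-0.2511, -1.3699).

(-0.2511, -1.3699)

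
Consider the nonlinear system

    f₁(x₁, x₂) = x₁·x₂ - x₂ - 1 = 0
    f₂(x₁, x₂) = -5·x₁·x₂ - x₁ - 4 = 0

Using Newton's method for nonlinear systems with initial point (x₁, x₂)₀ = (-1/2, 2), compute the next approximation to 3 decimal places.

At (-1/2, 2): F = (-4.000, 1.500).
Jacobian J = [[x₂, x₁ - 1], [-5·x₂ - 1, -5·x₁]].
At the point, J = [[2.000, -1.500], [-11.000, 2.500]] (det J = -11.500).
Solving J·Δ = −F gives Δ = (-0.674, -3.565).
Then the next iterate is (x₁, x₂)₁ = (-1.174, -1.565).

(-1.174, -1.565)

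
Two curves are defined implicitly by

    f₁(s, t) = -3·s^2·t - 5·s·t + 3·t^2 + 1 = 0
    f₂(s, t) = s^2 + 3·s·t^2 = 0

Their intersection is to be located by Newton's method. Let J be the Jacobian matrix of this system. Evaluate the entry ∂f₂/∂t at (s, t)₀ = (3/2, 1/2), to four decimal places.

4.5000

∂f₂/∂t = 6·s·t.
At (3/2, 1/2) this is 4.5000.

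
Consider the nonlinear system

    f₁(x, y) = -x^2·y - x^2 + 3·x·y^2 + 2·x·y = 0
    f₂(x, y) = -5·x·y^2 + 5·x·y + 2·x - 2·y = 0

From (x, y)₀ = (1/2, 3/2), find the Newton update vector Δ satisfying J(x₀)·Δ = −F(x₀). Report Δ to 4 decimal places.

At (1/2, 3/2): F = (4.2500, -3.8750).
Jacobian J = [[-2·x·y - 2·x + 3·y^2 + 2·y, -x^2 + 6·x·y + 2·x], [-5·y^2 + 5·y + 2, -10·x·y + 5·x - 2]].
At the point, J = [[7.2500, 5.2500], [-1.7500, -7.0000]] (det J = -41.5625).
Solving J·Δ = −F gives Δ = (-0.2263, -0.4970).

(-0.2263, -0.4970)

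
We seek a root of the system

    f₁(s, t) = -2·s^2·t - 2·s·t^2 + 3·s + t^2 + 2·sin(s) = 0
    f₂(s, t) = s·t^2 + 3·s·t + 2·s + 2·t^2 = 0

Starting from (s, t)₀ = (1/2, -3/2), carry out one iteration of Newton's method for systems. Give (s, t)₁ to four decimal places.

At (1/2, -3/2): F = (3.208851, 4.3750).
Jacobian J = [[-4·s·t - 2·t^2 + 2·cos(s) + 3, -2·s^2 - 4·s·t + 2·t], [t^2 + 3·t + 2, 2·s·t + 3·s + 4·t]].
At the point, J = [[3.255165, -0.5000], [-0.2500, -6.0000]] (det J = -19.655991).
Solving J·Δ = −F gives Δ = (-0.8682, 0.7653).
Then the next iterate is (s, t)₁ = (-0.3682, -0.7347).

(-0.3682, -0.7347)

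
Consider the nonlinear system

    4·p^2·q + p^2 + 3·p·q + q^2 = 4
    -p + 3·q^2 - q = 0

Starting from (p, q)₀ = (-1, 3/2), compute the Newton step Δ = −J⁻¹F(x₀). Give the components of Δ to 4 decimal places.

At (-1, 3/2): F = (0.7500, 6.2500).
Jacobian J = [[8·p·q + 2·p + 3·q, 4·p^2 + 3·p + 2·q], [-1, 6·q - 1]].
At the point, J = [[-9.5000, 4.0000], [-1.0000, 8.0000]] (det J = -72.0000).
Solving J·Δ = −F gives Δ = (-0.2639, -0.8142).

(-0.2639, -0.8142)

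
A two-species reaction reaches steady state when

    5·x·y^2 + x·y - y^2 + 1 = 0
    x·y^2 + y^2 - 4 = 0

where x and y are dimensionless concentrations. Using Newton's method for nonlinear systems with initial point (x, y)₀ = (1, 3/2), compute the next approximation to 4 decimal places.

At (1, 3/2): F = (11.5000, 0.5000).
Jacobian J = [[5·y^2 + y, 10·x·y + x - 2·y], [y^2, 2·x·y + 2·y]].
At the point, J = [[12.7500, 13.0000], [2.2500, 6.0000]] (det J = 47.2500).
Solving J·Δ = −F gives Δ = (-1.3228, 0.4127).
Then the next iterate is (x, y)₁ = (-0.3228, 1.9127).

(-0.3228, 1.9127)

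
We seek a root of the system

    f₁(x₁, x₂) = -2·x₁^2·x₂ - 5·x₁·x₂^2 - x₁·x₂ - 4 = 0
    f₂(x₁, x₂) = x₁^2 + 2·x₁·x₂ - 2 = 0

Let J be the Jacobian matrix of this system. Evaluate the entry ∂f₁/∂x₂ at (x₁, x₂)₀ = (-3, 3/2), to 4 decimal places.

∂f₁/∂x₂ = -2·x₁^2 - 10·x₁·x₂ - x₁.
At (-3, 3/2) this is 30.0000.

30.0000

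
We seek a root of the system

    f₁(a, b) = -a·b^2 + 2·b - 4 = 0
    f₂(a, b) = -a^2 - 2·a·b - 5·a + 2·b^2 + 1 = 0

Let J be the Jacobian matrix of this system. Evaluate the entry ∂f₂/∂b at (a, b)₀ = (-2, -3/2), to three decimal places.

∂f₂/∂b = -2·a + 4·b.
At (-2, -3/2) this is -2.000.

-2.000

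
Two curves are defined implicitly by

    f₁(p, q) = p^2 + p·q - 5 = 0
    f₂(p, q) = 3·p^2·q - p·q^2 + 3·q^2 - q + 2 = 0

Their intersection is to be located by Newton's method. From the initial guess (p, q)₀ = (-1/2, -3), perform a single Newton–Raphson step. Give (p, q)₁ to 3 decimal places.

(-1.514, -1.388)

At (-1/2, -3): F = (-3.250, 34.250).
Jacobian J = [[2·p + q, p], [6·p·q - q^2, 3·p^2 - 2·p·q + 6·q - 1]].
At the point, J = [[-4.000, -0.500], [0.000, -21.250]] (det J = 85.000).
Solving J·Δ = −F gives Δ = (-1.014, 1.612).
Then the next iterate is (p, q)₁ = (-1.514, -1.388).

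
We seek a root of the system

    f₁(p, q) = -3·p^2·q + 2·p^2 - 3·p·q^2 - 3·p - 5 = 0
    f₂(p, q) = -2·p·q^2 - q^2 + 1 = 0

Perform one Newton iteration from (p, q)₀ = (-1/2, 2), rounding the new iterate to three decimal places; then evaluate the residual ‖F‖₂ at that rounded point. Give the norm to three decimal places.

At (-1/2, 2): F = (1.500, 1.000).
Jacobian J = [[-6·p·q + 4·p - 3·q^2 - 3, -3·p^2 - 6·p·q], [-2·q^2, -4·p·q - 2·q]].
At the point, J = [[-11.000, 5.250], [-8.000, 0.000]] (det J = 42.000).
Solving J·Δ = −F gives Δ = (0.125, -0.024).
Then the next iterate is (p, q)₁ = (-0.375, 1.976).
Re-evaluating at (-0.375, 1.976): F = (-0.03473, 0.02386), so ‖F‖₂ = 0.042.

0.042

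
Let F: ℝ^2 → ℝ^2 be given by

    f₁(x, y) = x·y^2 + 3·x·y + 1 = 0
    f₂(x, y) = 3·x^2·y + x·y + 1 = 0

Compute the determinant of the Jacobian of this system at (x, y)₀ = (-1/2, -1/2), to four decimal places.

J = [[y^2 + 3·y, 2·x·y + 3·x], [6·x·y + y, 3·x^2 + x]].
At the point, J = [[-1.2500, -1.0000], [1.0000, 0.2500]].
det J = 0.6875.

0.6875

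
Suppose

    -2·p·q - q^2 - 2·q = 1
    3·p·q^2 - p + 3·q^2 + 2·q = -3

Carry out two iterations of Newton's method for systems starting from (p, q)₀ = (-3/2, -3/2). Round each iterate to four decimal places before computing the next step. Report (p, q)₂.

(-3.9218, 3.8126)

At (-3/2, -3/2): F = (-4.7500, -1.8750).
Jacobian J = [[-2·q, -2·p - 2·q - 2], [3·q^2 - 1, 6·p·q + 6·q + 2]].
At the point, J = [[3.0000, 4.0000], [5.7500, 6.5000]] (det J = -3.5000).
Solving J·Δ = −F gives Δ = (-6.6786, 6.1964).
Then the next iterate is (p, q)₁ = (-8.1786, 4.6964).
Round to (-8.1786, 4.6964) and repeat: F = (44.370981, -454.425930), J = [[-9.3928, 4.9644], [65.168519, -200.281462]].
Δ = (4.2568, -0.8838), so (p, q)₂ = (-3.9218, 3.8126).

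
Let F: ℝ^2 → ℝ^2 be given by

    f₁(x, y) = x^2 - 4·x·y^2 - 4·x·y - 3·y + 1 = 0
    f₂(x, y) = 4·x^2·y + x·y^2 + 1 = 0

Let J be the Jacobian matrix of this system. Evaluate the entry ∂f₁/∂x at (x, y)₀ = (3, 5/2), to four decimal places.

-29.0000

∂f₁/∂x = 2·x - 4·y^2 - 4·y.
At (3, 5/2) this is -29.0000.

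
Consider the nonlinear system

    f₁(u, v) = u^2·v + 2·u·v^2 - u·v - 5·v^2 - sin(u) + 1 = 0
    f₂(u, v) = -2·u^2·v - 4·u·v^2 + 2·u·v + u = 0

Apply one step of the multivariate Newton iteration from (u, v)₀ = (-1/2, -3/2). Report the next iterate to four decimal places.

(-0.4126, -0.8298)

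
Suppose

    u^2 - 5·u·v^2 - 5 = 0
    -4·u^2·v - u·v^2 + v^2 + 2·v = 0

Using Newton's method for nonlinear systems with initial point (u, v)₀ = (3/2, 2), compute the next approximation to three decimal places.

At (3/2, 2): F = (-32.750, -16.000).
Jacobian J = [[2·u - 5·v^2, -10·u·v], [-8·u·v - v^2, -4·u^2 - 2·u·v + 2·v + 2]].
At the point, J = [[-17.000, -30.000], [-28.000, -9.000]] (det J = -687.000).
Solving J·Δ = −F gives Δ = (-0.270, -0.939).
Then the next iterate is (u, v)₁ = (1.230, 1.061).

(1.230, 1.061)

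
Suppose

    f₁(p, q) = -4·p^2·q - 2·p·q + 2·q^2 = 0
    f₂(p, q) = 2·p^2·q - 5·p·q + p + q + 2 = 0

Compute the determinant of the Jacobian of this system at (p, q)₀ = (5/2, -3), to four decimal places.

-522.0000

J = [[-8·p·q - 2·q, -4·p^2 - 2·p + 4·q], [4·p·q - 5·q + 1, 2·p^2 - 5·p + 1]].
At the point, J = [[66.0000, -42.0000], [-14.0000, 1.0000]].
det J = -522.0000.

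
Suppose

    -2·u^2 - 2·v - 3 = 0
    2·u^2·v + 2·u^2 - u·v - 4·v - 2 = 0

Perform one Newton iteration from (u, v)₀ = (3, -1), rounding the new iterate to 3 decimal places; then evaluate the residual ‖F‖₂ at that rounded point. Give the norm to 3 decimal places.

At (3, -1): F = (-19.000, 5.000).
Jacobian J = [[-4·u, -2], [4·u·v + 4·u - v, 2·u^2 - u - 4]].
At the point, J = [[-12.000, -2.000], [1.000, 11.000]] (det J = -130.000).
Solving J·Δ = −F gives Δ = (-1.531, -0.315).
Then the next iterate is (u, v)₁ = (1.469, -1.315).
Re-evaluating at (1.469, -1.315): F = (-4.68592, 3.83222), so ‖F‖₂ = 6.053.

6.053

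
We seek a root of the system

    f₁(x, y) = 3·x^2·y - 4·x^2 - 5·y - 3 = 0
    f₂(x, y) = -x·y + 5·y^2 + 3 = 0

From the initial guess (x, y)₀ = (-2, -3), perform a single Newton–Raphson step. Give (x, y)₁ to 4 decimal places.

At (-2, -3): F = (-40.0000, 42.0000).
Jacobian J = [[6·x·y - 8·x, 3·x^2 - 5], [-y, -x + 10·y]].
At the point, J = [[52.0000, 7.0000], [3.0000, -28.0000]] (det J = -1477.0000).
Solving J·Δ = −F gives Δ = (0.5592, 1.5599).
Then the next iterate is (x, y)₁ = (-1.4408, -1.4401).

(-1.4408, -1.4401)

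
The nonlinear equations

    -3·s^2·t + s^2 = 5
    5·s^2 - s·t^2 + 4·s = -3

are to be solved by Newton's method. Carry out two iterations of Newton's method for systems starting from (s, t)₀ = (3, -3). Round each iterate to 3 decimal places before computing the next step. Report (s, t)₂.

At (3, -3): F = (85.000, 33.000).
Jacobian J = [[-6·s·t + 2·s, -3·s^2], [10·s - t^2 + 4, -2·s·t]].
At the point, J = [[60.000, -27.000], [25.000, 18.000]] (det J = 1755.000).
Solving J·Δ = −F gives Δ = (-1.379, 0.083).
Then the next iterate is (s, t)₁ = (1.621, -2.917).
Round to (1.621, -2.917) and repeat: F = (20.62213, 8.82930), J = [[31.61274, -7.88292], [11.70111, 9.45691]].
Δ = (-0.676, -0.097), so (s, t)₂ = (0.945, -3.014).

(0.945, -3.014)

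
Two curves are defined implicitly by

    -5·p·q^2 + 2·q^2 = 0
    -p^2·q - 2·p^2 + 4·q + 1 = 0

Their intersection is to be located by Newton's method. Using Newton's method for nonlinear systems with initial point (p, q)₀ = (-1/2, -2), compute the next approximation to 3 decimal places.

At (-1/2, -2): F = (18.000, -7.000).
Jacobian J = [[-5·q^2, -10·p·q + 4·q], [-2·p·q - 4·p, -p^2 + 4]].
At the point, J = [[-20.000, -18.000], [0.000, 3.750]] (det J = -75.000).
Solving J·Δ = −F gives Δ = (-0.780, 1.867).
Then the next iterate is (p, q)₁ = (-1.280, -0.133).

(-1.280, -0.133)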